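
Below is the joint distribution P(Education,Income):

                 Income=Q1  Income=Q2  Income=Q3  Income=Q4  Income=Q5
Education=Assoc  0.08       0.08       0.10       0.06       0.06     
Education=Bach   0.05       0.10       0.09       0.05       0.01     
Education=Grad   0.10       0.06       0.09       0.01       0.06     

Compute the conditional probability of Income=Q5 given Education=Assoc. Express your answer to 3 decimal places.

P(Education=Assoc) = 0.08 + 0.08 + 0.10 + 0.06 + 0.06 = 0.38.
P(Income=Q5 | Education=Assoc) = 0.06/0.38 = 0.158.

0.158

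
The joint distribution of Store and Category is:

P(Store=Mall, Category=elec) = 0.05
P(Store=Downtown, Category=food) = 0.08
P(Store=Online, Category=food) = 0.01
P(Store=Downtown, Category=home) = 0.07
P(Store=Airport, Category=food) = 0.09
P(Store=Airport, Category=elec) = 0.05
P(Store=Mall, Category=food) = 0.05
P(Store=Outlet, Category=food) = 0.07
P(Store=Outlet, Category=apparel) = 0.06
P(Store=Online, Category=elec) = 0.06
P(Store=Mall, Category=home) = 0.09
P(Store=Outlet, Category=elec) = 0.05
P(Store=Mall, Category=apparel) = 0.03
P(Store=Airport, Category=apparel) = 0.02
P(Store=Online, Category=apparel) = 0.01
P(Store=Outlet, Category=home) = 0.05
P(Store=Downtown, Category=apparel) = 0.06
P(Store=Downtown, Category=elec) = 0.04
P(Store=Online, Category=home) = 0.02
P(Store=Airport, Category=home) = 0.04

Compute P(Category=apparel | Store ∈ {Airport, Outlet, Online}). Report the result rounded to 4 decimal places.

0.1698

P(Store=Airport) = 0.09 + 0.02 + 0.05 + 0.04 = 0.20.
P(Store=Outlet) = 0.07 + 0.06 + 0.05 + 0.05 = 0.23.
P(Store=Online) = 0.01 + 0.01 + 0.06 + 0.02 = 0.10.
P(Store ∈ {Airport, Outlet, Online}) = 0.20 + 0.23 + 0.10 = 0.53; P(Category=apparel, Store ∈ {Airport, Outlet, Online}) = 0.02 + 0.06 + 0.01 = 0.09.
P(Category=apparel | Store ∈ {Airport, Outlet, Online}) = 0.09/0.53 = 0.1698.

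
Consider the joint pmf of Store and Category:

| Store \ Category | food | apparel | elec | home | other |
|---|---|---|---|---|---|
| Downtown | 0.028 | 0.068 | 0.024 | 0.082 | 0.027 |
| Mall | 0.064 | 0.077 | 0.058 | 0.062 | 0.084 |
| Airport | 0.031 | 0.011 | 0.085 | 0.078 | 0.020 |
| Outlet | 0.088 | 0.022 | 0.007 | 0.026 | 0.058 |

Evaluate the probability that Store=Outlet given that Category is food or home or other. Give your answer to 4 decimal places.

P(Category=food) = 0.028 + 0.064 + 0.031 + 0.088 = 0.211.
P(Category=home) = 0.082 + 0.062 + 0.078 + 0.026 = 0.248.
P(Category=other) = 0.027 + 0.084 + 0.020 + 0.058 = 0.189.
P(Category ∈ {food, home, other}) = 0.211 + 0.248 + 0.189 = 0.648; P(Store=Outlet, Category ∈ {food, home, other}) = 0.088 + 0.026 + 0.058 = 0.172.
P(Store=Outlet | Category ∈ {food, home, other}) = 0.172/0.648 = 0.2654.

0.2654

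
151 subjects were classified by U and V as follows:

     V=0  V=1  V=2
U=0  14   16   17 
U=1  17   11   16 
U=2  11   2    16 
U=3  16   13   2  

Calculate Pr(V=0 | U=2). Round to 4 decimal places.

Total with U=2: 11 + 2 + 16 = 29.
P(V=0 | U=2) = 11/29 = 0.3793.

0.3793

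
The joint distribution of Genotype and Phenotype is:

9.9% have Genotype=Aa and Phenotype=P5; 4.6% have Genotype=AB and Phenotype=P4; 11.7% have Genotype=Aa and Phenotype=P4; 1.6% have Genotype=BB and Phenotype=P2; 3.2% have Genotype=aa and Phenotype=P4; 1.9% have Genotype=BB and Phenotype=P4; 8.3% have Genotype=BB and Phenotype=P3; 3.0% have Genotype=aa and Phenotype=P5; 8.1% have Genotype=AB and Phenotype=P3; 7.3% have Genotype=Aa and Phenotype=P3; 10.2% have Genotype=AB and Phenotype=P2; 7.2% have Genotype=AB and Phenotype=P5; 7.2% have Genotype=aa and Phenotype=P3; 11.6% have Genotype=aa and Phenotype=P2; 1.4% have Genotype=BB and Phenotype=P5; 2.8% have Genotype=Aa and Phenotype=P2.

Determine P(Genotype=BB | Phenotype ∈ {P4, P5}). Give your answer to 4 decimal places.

0.0769

P(Phenotype=P4) = 0.117 + 0.032 + 0.046 + 0.019 = 0.214.
P(Phenotype=P5) = 0.099 + 0.030 + 0.072 + 0.014 = 0.215.
P(Phenotype ∈ {P4, P5}) = 0.214 + 0.215 = 0.429; P(Genotype=BB, Phenotype ∈ {P4, P5}) = 0.019 + 0.014 = 0.033.
P(Genotype=BB | Phenotype ∈ {P4, P5}) = 0.033/0.429 = 0.0769.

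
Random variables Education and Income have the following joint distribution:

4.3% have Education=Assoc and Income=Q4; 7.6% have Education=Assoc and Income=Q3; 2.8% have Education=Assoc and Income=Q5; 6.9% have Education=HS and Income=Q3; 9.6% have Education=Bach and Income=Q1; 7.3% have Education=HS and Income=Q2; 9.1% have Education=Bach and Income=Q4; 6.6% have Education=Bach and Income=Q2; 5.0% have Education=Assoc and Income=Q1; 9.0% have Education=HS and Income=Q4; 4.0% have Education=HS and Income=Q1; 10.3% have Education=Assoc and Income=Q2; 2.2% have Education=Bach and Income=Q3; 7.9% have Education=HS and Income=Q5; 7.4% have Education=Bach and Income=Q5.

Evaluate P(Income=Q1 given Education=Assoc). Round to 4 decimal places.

P(Education=Assoc) = 0.050 + 0.103 + 0.076 + 0.043 + 0.028 = 0.300.
P(Income=Q1 | Education=Assoc) = 0.050/0.300 = 0.1667.

0.1667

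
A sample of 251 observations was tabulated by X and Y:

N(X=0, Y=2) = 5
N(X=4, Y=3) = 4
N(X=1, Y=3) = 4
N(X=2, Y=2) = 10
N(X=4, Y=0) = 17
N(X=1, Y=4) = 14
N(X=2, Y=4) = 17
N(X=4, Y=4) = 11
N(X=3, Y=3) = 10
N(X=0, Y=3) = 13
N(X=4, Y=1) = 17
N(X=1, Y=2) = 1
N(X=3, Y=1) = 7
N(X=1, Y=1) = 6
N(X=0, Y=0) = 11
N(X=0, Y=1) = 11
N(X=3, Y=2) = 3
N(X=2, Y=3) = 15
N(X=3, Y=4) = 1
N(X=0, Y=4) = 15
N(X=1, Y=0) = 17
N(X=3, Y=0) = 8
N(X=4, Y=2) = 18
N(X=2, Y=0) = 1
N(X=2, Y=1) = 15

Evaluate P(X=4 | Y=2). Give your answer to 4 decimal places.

Total with Y=2: 5 + 1 + 10 + 3 + 18 = 37.
P(X=4 | Y=2) = 18/37 = 0.4865.

0.4865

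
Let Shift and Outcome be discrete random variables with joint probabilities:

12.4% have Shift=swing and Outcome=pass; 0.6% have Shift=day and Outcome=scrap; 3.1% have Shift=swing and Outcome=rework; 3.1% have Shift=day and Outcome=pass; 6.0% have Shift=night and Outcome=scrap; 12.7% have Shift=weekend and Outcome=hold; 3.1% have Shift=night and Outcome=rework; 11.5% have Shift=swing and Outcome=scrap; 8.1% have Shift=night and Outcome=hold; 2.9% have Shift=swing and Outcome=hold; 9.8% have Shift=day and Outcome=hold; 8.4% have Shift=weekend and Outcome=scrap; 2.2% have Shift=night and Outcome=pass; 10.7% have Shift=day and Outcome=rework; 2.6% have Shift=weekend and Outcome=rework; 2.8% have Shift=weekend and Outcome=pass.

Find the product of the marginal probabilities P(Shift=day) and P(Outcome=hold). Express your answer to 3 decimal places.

0.081

P(Shift=day) = 0.031 + 0.107 + 0.006 + 0.098 = 0.242.
P(Outcome=hold) = 0.098 + 0.029 + 0.081 + 0.127 = 0.335.
Product: 0.242 × 0.335 = 0.081.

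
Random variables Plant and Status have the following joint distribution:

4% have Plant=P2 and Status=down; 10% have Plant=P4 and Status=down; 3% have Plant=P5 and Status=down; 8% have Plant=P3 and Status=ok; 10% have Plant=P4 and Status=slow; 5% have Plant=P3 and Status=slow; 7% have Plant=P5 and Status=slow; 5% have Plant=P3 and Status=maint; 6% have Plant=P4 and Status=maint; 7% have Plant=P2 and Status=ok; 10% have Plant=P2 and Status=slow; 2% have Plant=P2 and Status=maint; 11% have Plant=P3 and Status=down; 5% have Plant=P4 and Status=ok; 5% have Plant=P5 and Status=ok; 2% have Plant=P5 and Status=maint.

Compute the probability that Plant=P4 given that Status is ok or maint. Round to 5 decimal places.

0.27500

P(Status=ok) = 0.07 + 0.08 + 0.05 + 0.05 = 0.25.
P(Status=maint) = 0.02 + 0.05 + 0.06 + 0.02 = 0.15.
P(Status ∈ {ok, maint}) = 0.25 + 0.15 = 0.40; P(Plant=P4, Status ∈ {ok, maint}) = 0.05 + 0.06 = 0.11.
P(Plant=P4 | Status ∈ {ok, maint}) = 0.11/0.40 = 0.27500.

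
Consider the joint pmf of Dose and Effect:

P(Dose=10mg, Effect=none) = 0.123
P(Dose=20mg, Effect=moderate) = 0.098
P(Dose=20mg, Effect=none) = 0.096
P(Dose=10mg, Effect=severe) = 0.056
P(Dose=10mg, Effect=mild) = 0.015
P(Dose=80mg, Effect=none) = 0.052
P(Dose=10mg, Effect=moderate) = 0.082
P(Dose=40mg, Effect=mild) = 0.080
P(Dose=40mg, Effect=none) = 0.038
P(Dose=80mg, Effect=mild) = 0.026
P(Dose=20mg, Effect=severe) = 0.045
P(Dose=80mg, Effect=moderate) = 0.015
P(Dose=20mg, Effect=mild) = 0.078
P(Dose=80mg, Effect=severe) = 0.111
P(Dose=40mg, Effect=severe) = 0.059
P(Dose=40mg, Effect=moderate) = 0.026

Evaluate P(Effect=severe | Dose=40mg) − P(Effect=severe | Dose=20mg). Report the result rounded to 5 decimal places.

0.14868

P(Dose=40mg) = 0.038 + 0.080 + 0.026 + 0.059 = 0.203; P(Effect=severe | Dose=40mg) = 0.059/0.203 = 0.290640.
P(Dose=20mg) = 0.096 + 0.078 + 0.098 + 0.045 = 0.317; P(Effect=severe | Dose=20mg) = 0.045/0.317 = 0.141956.
Difference = 0.14868.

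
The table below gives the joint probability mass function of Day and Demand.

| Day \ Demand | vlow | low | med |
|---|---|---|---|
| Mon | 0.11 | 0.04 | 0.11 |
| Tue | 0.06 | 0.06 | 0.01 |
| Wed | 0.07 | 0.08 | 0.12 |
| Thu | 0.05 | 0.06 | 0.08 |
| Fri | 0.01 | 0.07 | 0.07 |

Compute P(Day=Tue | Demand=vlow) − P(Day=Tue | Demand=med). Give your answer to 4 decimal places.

P(Demand=vlow) = 0.11 + 0.06 + 0.07 + 0.05 + 0.01 = 0.30; P(Day=Tue | Demand=vlow) = 0.06/0.30 = 0.20000.
P(Demand=med) = 0.11 + 0.01 + 0.12 + 0.08 + 0.07 = 0.39; P(Day=Tue | Demand=med) = 0.01/0.39 = 0.02564.
Difference = 0.1744.

0.1744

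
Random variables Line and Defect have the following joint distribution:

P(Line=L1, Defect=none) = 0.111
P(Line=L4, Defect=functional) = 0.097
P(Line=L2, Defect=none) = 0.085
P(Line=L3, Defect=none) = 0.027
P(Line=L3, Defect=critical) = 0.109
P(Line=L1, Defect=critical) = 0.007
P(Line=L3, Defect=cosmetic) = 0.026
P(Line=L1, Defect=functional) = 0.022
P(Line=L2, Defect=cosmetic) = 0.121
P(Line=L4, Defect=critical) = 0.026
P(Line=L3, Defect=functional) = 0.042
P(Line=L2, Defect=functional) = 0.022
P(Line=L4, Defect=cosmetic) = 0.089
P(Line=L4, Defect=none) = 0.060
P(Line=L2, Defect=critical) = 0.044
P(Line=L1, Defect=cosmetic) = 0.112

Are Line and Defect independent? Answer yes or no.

no

P(Line=L3) = 0.204 and P(Defect=critical) = 0.186, so their product is 0.03794, but P(Line=L3, Defect=critical) = 0.109. Since these differ, Line and Defect are not independent.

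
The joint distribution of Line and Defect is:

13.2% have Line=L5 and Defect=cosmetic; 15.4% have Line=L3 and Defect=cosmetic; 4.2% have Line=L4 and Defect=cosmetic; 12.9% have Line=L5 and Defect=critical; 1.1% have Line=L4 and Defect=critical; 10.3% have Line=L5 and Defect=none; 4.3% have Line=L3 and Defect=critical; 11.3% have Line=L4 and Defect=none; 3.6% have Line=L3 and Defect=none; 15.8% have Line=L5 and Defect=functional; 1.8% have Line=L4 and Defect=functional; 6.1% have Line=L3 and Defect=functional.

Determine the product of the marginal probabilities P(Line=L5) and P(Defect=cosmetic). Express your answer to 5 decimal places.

0.17122

P(Line=L5) = 0.103 + 0.132 + 0.158 + 0.129 = 0.522.
P(Defect=cosmetic) = 0.154 + 0.042 + 0.132 = 0.328.
Product: 0.522 × 0.328 = 0.17122.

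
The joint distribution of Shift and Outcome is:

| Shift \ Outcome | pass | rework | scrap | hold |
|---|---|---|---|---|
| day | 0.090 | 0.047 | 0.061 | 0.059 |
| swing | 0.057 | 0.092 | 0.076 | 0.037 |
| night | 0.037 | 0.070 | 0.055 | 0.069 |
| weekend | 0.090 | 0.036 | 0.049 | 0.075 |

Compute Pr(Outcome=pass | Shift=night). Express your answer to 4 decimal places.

0.1602

P(Shift=night) = 0.037 + 0.070 + 0.055 + 0.069 = 0.231.
P(Outcome=pass | Shift=night) = 0.037/0.231 = 0.1602.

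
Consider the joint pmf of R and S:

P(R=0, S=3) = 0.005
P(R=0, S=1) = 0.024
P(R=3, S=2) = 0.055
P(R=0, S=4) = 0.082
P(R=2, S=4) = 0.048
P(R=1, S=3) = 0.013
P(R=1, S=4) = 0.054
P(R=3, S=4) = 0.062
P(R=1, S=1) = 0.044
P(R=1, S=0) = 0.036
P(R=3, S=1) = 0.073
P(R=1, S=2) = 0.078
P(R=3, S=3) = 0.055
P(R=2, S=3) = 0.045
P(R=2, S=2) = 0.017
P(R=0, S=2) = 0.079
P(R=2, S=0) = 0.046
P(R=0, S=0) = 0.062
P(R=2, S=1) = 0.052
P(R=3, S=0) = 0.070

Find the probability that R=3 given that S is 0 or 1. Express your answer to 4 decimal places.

P(S=0) = 0.062 + 0.036 + 0.046 + 0.070 = 0.214.
P(S=1) = 0.024 + 0.044 + 0.052 + 0.073 = 0.193.
P(S ∈ {0, 1}) = 0.214 + 0.193 = 0.407; P(R=3, S ∈ {0, 1}) = 0.070 + 0.073 = 0.143.
P(R=3 | S ∈ {0, 1}) = 0.143/0.407 = 0.3514.

0.3514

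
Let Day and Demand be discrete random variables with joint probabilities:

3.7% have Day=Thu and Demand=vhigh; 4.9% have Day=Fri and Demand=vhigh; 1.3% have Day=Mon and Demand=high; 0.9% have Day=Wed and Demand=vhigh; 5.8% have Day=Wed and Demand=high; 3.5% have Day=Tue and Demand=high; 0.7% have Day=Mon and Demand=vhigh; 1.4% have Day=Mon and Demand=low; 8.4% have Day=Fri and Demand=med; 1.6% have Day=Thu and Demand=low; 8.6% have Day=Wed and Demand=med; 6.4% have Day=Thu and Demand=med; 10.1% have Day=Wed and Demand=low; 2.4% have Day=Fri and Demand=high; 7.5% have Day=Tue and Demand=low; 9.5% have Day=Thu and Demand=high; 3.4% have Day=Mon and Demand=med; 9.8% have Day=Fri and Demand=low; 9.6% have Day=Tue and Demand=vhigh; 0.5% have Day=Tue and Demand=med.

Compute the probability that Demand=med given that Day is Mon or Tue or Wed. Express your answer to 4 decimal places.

P(Day=Mon) = 0.014 + 0.034 + 0.013 + 0.007 = 0.068.
P(Day=Tue) = 0.075 + 0.005 + 0.035 + 0.096 = 0.211.
P(Day=Wed) = 0.101 + 0.086 + 0.058 + 0.009 = 0.254.
P(Day ∈ {Mon, Tue, Wed}) = 0.068 + 0.211 + 0.254 = 0.533; P(Demand=med, Day ∈ {Mon, Tue, Wed}) = 0.034 + 0.005 + 0.086 = 0.125.
P(Demand=med | Day ∈ {Mon, Tue, Wed}) = 0.125/0.533 = 0.2345.

0.2345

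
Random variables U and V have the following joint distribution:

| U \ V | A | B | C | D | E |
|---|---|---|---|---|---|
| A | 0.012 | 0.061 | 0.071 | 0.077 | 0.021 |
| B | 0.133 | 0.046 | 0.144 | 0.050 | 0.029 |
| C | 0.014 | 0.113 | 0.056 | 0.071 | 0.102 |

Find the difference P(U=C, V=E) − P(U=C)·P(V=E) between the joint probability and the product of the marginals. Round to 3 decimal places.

0.048

P(U=C) = 0.014 + 0.113 + 0.056 + 0.071 + 0.102 = 0.356.
P(V=E) = 0.021 + 0.029 + 0.102 = 0.152.
P(U=C, V=E) − P(U=C)P(V=E) = 0.102 − 0.356×0.152 = 0.048.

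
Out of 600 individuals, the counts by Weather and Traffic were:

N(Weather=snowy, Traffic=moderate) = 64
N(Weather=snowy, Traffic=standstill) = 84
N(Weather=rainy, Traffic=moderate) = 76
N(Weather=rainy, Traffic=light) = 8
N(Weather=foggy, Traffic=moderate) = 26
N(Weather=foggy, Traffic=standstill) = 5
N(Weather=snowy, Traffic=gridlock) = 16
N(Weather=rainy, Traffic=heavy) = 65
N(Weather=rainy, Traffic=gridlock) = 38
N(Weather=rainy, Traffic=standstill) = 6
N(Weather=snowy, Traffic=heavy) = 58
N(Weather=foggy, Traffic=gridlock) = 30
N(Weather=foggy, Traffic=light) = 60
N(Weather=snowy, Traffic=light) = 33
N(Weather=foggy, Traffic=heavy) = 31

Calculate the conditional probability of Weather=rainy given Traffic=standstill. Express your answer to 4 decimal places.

0.0632

Total with Traffic=standstill: 6 + 84 + 5 = 95.
P(Weather=rainy | Traffic=standstill) = 6/95 = 0.0632.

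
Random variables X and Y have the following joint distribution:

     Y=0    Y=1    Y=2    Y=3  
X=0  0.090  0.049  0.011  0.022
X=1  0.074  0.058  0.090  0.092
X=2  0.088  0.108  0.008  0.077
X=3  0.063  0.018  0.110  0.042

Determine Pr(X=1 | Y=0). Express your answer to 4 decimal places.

P(Y=0) = 0.090 + 0.074 + 0.088 + 0.063 = 0.315.
P(X=1 | Y=0) = 0.074/0.315 = 0.2349.

0.2349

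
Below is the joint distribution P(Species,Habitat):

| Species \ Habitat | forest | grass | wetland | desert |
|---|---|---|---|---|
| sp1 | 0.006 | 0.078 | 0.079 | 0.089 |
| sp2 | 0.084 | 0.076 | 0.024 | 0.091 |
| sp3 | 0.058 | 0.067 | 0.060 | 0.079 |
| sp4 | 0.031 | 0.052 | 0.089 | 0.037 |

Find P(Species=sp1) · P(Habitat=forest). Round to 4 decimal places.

0.0451

P(Species=sp1) = 0.006 + 0.078 + 0.079 + 0.089 = 0.252.
P(Habitat=forest) = 0.006 + 0.084 + 0.058 + 0.031 = 0.179.
Product: 0.252 × 0.179 = 0.0451.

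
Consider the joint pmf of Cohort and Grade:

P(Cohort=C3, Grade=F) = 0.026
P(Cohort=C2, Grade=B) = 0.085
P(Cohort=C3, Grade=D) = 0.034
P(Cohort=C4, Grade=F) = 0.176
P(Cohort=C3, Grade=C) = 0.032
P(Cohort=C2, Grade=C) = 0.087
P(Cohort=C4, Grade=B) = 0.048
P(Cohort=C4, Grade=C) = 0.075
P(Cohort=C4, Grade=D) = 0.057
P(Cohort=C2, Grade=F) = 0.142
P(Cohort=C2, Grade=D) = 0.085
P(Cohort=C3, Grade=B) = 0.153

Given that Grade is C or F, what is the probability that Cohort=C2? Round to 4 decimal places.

P(Grade=C) = 0.087 + 0.032 + 0.075 = 0.194.
P(Grade=F) = 0.142 + 0.026 + 0.176 = 0.344.
P(Grade ∈ {C, F}) = 0.194 + 0.344 = 0.538; P(Cohort=C2, Grade ∈ {C, F}) = 0.087 + 0.142 = 0.229.
P(Cohort=C2 | Grade ∈ {C, F}) = 0.229/0.538 = 0.4257.

0.4257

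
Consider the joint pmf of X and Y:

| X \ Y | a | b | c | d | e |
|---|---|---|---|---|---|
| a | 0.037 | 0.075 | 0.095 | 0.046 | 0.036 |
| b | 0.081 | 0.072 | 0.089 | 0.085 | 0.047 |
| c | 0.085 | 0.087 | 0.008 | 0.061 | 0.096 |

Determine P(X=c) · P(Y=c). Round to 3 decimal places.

P(X=c) = 0.085 + 0.087 + 0.008 + 0.061 + 0.096 = 0.337.
P(Y=c) = 0.095 + 0.089 + 0.008 = 0.192.
Product: 0.337 × 0.192 = 0.065.

0.065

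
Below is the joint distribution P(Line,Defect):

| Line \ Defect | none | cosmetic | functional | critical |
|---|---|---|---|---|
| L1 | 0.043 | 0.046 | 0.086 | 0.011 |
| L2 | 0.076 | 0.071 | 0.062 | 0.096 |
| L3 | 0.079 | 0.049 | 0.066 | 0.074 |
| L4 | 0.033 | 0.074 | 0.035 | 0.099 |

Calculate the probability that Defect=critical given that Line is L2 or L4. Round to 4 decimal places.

0.3571

P(Line=L2) = 0.076 + 0.071 + 0.062 + 0.096 = 0.305.
P(Line=L4) = 0.033 + 0.074 + 0.035 + 0.099 = 0.241.
P(Line ∈ {L2, L4}) = 0.305 + 0.241 = 0.546; P(Defect=critical, Line ∈ {L2, L4}) = 0.096 + 0.099 = 0.195.
P(Defect=critical | Line ∈ {L2, L4}) = 0.195/0.546 = 0.3571.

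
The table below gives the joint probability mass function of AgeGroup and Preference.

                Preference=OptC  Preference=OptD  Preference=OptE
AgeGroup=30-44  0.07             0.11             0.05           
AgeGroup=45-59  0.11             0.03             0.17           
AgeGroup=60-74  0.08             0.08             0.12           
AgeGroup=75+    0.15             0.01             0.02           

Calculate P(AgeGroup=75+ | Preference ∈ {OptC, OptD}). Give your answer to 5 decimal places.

0.25000

P(Preference=OptC) = 0.07 + 0.11 + 0.08 + 0.15 = 0.41.
P(Preference=OptD) = 0.11 + 0.03 + 0.08 + 0.01 = 0.23.
P(Preference ∈ {OptC, OptD}) = 0.41 + 0.23 = 0.64; P(AgeGroup=75+, Preference ∈ {OptC, OptD}) = 0.15 + 0.01 = 0.16.
P(AgeGroup=75+ | Preference ∈ {OptC, OptD}) = 0.16/0.64 = 0.25000.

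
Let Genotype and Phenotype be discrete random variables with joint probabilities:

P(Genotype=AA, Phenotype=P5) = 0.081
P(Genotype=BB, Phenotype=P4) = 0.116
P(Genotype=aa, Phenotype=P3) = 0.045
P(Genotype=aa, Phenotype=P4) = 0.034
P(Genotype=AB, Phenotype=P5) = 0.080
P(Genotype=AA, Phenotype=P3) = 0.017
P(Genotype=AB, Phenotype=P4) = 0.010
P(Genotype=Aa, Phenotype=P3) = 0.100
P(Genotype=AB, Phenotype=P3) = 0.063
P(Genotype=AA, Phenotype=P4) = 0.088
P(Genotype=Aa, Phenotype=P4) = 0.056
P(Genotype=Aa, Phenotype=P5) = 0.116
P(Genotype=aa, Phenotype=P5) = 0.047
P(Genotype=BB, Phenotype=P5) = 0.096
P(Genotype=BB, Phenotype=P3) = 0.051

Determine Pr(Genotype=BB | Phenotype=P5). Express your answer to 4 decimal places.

0.2286

P(Phenotype=P5) = 0.081 + 0.116 + 0.047 + 0.080 + 0.096 = 0.420.
P(Genotype=BB | Phenotype=P5) = 0.096/0.420 = 0.2286.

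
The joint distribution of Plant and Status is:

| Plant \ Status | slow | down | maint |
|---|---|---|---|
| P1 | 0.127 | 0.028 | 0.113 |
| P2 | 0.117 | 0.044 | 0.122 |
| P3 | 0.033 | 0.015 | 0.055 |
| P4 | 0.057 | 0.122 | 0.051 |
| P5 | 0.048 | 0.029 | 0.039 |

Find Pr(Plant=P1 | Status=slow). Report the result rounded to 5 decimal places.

P(Status=slow) = 0.127 + 0.117 + 0.033 + 0.057 + 0.048 = 0.382.
P(Plant=P1 | Status=slow) = 0.127/0.382 = 0.33246.

0.33246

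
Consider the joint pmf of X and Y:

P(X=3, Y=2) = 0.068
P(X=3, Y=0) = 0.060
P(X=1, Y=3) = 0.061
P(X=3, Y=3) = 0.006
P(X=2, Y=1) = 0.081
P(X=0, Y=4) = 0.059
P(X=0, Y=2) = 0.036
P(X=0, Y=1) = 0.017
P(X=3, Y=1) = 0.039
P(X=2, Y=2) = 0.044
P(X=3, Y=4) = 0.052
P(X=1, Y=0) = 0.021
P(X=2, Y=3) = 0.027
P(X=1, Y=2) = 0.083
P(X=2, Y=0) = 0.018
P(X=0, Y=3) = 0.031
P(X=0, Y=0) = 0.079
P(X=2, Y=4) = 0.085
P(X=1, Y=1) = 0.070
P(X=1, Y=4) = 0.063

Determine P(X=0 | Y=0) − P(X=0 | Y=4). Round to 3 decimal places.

0.216

P(Y=0) = 0.079 + 0.021 + 0.018 + 0.060 = 0.178; P(X=0 | Y=0) = 0.079/0.178 = 0.4438.
P(Y=4) = 0.059 + 0.063 + 0.085 + 0.052 = 0.259; P(X=0 | Y=4) = 0.059/0.259 = 0.2278.
Difference = 0.216.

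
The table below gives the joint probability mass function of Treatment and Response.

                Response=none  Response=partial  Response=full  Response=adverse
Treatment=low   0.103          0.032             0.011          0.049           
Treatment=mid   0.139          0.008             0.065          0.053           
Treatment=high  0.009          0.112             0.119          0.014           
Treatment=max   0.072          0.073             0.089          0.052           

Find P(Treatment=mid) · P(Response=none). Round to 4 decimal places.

0.0856

P(Treatment=mid) = 0.139 + 0.008 + 0.065 + 0.053 = 0.265.
P(Response=none) = 0.103 + 0.139 + 0.009 + 0.072 = 0.323.
Product: 0.265 × 0.323 = 0.0856.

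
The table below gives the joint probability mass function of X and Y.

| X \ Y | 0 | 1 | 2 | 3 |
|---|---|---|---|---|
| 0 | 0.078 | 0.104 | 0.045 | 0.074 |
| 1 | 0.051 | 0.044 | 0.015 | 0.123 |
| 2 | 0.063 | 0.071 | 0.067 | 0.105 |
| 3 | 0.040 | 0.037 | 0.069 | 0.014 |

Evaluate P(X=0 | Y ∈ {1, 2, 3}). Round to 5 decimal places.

P(Y=1) = 0.104 + 0.044 + 0.071 + 0.037 = 0.256.
P(Y=2) = 0.045 + 0.015 + 0.067 + 0.069 = 0.196.
P(Y=3) = 0.074 + 0.123 + 0.105 + 0.014 = 0.316.
P(Y ∈ {1, 2, 3}) = 0.256 + 0.196 + 0.316 = 0.768; P(X=0, Y ∈ {1, 2, 3}) = 0.104 + 0.045 + 0.074 = 0.223.
P(X=0 | Y ∈ {1, 2, 3}) = 0.223/0.768 = 0.29036.

0.29036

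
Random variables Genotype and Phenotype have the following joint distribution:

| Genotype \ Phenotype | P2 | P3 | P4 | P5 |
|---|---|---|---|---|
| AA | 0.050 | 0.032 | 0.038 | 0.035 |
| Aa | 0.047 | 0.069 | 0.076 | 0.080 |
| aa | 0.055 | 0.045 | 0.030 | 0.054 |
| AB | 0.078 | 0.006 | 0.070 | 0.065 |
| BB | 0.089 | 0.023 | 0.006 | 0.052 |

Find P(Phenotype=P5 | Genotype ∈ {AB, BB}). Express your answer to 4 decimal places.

P(Genotype=AB) = 0.078 + 0.006 + 0.070 + 0.065 = 0.219.
P(Genotype=BB) = 0.089 + 0.023 + 0.006 + 0.052 = 0.170.
P(Genotype ∈ {AB, BB}) = 0.219 + 0.170 = 0.389; P(Phenotype=P5, Genotype ∈ {AB, BB}) = 0.065 + 0.052 = 0.117.
P(Phenotype=P5 | Genotype ∈ {AB, BB}) = 0.117/0.389 = 0.3008.

0.3008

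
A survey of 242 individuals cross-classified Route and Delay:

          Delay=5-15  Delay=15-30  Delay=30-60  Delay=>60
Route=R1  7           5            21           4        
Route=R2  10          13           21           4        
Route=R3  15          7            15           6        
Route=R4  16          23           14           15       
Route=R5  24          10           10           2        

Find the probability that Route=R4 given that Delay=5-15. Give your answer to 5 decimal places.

0.22222

Total with Delay=5-15: 7 + 10 + 15 + 16 + 24 = 72.
P(Route=R4 | Delay=5-15) = 16/72 = 0.22222.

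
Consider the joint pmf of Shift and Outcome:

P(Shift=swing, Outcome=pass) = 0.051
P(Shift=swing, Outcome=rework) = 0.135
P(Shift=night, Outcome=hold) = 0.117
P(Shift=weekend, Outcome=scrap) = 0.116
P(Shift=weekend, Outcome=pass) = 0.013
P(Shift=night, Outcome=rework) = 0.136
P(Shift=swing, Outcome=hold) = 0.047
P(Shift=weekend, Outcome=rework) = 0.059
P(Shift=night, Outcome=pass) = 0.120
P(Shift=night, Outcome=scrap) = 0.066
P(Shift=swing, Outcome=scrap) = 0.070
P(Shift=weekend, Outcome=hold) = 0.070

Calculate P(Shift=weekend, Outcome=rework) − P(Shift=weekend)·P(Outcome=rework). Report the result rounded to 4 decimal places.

P(Shift=weekend) = 0.013 + 0.059 + 0.116 + 0.070 = 0.258.
P(Outcome=rework) = 0.135 + 0.136 + 0.059 = 0.330.
P(Shift=weekend, Outcome=rework) − P(Shift=weekend)P(Outcome=rework) = 0.059 − 0.258×0.330 = -0.0261.

-0.0261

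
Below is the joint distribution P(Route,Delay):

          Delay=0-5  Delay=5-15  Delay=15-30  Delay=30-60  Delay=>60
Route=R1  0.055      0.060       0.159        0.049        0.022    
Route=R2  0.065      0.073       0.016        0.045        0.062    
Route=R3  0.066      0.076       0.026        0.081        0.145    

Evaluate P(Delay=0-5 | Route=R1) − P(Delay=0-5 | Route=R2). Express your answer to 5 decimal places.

P(Route=R1) = 0.055 + 0.060 + 0.159 + 0.049 + 0.022 = 0.345; P(Delay=0-5 | Route=R1) = 0.055/0.345 = 0.159420.
P(Route=R2) = 0.065 + 0.073 + 0.016 + 0.045 + 0.062 = 0.261; P(Delay=0-5 | Route=R2) = 0.065/0.261 = 0.249042.
Difference = -0.08962.

-0.08962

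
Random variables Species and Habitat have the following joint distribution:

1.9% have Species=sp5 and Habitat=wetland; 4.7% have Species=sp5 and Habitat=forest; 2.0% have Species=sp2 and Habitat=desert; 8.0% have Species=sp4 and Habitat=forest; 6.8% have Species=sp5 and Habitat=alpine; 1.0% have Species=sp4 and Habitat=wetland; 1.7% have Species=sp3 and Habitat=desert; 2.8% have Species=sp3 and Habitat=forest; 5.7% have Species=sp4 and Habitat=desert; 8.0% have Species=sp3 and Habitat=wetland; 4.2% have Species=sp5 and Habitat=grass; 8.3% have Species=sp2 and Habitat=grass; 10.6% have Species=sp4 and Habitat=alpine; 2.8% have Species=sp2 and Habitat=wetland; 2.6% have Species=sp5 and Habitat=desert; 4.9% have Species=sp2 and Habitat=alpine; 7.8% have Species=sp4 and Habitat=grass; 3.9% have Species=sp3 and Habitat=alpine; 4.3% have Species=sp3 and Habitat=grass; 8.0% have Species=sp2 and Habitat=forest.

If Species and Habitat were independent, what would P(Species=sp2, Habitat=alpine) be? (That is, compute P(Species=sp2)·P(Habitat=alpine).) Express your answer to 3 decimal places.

0.068

P(Species=sp2) = 0.080 + 0.083 + 0.028 + 0.020 + 0.049 = 0.260.
P(Habitat=alpine) = 0.049 + 0.039 + 0.106 + 0.068 = 0.262.
Product: 0.260 × 0.262 = 0.068.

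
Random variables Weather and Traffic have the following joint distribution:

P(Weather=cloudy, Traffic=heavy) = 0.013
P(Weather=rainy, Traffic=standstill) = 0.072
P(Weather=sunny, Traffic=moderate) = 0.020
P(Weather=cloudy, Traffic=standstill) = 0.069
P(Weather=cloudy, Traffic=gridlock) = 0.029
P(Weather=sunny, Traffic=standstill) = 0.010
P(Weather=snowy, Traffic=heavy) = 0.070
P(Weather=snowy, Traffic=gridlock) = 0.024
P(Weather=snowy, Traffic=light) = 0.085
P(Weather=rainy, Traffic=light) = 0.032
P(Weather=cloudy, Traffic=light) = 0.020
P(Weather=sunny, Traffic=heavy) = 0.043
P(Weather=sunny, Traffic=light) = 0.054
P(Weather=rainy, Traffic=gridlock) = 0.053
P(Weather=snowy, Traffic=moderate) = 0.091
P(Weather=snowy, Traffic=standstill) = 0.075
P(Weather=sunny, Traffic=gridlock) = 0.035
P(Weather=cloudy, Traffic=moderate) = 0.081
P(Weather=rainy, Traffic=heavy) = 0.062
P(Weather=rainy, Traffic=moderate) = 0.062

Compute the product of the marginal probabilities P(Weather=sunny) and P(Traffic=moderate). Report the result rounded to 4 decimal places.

0.0411

P(Weather=sunny) = 0.054 + 0.020 + 0.043 + 0.035 + 0.010 = 0.162.
P(Traffic=moderate) = 0.020 + 0.081 + 0.062 + 0.091 = 0.254.
Product: 0.162 × 0.254 = 0.0411.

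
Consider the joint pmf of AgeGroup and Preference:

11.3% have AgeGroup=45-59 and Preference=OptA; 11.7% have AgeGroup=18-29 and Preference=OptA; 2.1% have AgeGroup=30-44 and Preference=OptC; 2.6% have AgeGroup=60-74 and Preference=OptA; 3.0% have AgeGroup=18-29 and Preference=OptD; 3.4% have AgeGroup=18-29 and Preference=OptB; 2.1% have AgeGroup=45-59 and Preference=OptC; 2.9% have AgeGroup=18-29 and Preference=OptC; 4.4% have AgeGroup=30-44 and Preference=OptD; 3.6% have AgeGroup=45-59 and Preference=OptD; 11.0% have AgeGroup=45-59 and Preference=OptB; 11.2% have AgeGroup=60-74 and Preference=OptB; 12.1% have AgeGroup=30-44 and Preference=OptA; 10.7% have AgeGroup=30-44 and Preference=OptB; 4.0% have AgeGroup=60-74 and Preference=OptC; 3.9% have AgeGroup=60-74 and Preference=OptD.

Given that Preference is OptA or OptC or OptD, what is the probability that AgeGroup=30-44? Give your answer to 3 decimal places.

0.292

P(Preference=OptA) = 0.117 + 0.121 + 0.113 + 0.026 = 0.377.
P(Preference=OptC) = 0.029 + 0.021 + 0.021 + 0.040 = 0.111.
P(Preference=OptD) = 0.030 + 0.044 + 0.036 + 0.039 = 0.149.
P(Preference ∈ {OptA, OptC, OptD}) = 0.377 + 0.111 + 0.149 = 0.637; P(AgeGroup=30-44, Preference ∈ {OptA, OptC, OptD}) = 0.121 + 0.021 + 0.044 = 0.186.
P(AgeGroup=30-44 | Preference ∈ {OptA, OptC, OptD}) = 0.186/0.637 = 0.292.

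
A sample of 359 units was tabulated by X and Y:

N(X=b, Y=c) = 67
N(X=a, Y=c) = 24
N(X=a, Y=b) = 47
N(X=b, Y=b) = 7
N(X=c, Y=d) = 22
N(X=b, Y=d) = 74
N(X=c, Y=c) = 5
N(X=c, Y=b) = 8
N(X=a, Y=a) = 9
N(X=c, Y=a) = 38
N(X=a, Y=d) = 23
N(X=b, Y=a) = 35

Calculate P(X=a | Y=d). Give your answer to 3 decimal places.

0.193

Total with Y=d: 23 + 74 + 22 = 119.
P(X=a | Y=d) = 23/119 = 0.193.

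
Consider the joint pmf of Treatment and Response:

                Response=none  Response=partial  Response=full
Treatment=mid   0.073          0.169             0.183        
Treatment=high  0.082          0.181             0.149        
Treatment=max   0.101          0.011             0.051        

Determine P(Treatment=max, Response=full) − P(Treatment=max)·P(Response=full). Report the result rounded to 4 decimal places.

-0.0114

P(Treatment=max) = 0.101 + 0.011 + 0.051 = 0.163.
P(Response=full) = 0.183 + 0.149 + 0.051 = 0.383.
P(Treatment=max, Response=full) − P(Treatment=max)P(Response=full) = 0.051 − 0.163×0.383 = -0.0114.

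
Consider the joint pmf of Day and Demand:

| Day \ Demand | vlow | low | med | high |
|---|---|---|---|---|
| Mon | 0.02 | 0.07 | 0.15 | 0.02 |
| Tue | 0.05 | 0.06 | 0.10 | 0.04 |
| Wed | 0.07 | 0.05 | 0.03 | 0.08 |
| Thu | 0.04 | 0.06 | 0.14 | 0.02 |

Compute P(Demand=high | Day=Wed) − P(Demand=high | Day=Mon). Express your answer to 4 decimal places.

P(Day=Wed) = 0.07 + 0.05 + 0.03 + 0.08 = 0.23; P(Demand=high | Day=Wed) = 0.08/0.23 = 0.34783.
P(Day=Mon) = 0.02 + 0.07 + 0.15 + 0.02 = 0.26; P(Demand=high | Day=Mon) = 0.02/0.26 = 0.07692.
Difference = 0.2709.

0.2709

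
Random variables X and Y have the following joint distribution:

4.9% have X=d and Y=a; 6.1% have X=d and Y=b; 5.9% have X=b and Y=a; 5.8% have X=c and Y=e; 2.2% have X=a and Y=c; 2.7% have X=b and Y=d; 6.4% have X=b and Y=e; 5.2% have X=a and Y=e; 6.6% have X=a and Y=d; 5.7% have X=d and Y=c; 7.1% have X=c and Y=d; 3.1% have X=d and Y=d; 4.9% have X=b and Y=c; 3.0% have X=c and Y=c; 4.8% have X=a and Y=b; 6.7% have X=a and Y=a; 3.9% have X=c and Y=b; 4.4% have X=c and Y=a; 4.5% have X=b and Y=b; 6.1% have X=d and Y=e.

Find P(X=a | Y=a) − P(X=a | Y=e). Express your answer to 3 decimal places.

P(Y=a) = 0.067 + 0.059 + 0.044 + 0.049 = 0.219; P(X=a | Y=a) = 0.067/0.219 = 0.3059.
P(Y=e) = 0.052 + 0.064 + 0.058 + 0.061 = 0.235; P(X=a | Y=e) = 0.052/0.235 = 0.2213.
Difference = 0.085.

0.085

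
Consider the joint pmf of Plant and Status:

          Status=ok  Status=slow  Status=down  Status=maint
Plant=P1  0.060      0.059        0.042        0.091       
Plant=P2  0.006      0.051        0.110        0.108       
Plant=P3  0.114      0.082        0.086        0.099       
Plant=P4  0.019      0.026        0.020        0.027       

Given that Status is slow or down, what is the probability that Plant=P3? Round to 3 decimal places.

P(Status=slow) = 0.059 + 0.051 + 0.082 + 0.026 = 0.218.
P(Status=down) = 0.042 + 0.110 + 0.086 + 0.020 = 0.258.
P(Status ∈ {slow, down}) = 0.218 + 0.258 = 0.476; P(Plant=P3, Status ∈ {slow, down}) = 0.082 + 0.086 = 0.168.
P(Plant=P3 | Status ∈ {slow, down}) = 0.168/0.476 = 0.353.

0.353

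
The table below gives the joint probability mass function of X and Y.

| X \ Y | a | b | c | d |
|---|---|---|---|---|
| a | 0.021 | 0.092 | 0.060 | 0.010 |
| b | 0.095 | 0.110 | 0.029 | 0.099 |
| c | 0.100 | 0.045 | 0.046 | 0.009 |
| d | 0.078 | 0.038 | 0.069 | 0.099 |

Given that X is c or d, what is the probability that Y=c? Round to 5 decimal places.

0.23760

P(X=c) = 0.100 + 0.045 + 0.046 + 0.009 = 0.200.
P(X=d) = 0.078 + 0.038 + 0.069 + 0.099 = 0.284.
P(X ∈ {c, d}) = 0.200 + 0.284 = 0.484; P(Y=c, X ∈ {c, d}) = 0.046 + 0.069 = 0.115.
P(Y=c | X ∈ {c, d}) = 0.115/0.484 = 0.23760.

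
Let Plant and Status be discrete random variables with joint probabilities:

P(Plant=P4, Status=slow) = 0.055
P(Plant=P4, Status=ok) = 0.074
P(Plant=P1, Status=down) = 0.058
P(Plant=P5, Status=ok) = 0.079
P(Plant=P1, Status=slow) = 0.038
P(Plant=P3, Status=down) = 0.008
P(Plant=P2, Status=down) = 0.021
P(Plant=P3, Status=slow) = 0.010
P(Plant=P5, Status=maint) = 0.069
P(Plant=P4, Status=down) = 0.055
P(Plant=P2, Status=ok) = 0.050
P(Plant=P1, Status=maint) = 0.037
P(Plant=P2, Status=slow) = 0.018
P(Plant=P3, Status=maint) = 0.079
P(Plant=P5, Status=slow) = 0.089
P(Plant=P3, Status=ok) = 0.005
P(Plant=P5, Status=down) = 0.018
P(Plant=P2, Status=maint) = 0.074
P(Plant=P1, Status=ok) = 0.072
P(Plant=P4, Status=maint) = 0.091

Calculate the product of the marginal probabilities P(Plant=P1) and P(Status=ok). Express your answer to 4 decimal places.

P(Plant=P1) = 0.072 + 0.038 + 0.058 + 0.037 = 0.205.
P(Status=ok) = 0.072 + 0.050 + 0.005 + 0.074 + 0.079 = 0.280.
Product: 0.205 × 0.280 = 0.0574.

0.0574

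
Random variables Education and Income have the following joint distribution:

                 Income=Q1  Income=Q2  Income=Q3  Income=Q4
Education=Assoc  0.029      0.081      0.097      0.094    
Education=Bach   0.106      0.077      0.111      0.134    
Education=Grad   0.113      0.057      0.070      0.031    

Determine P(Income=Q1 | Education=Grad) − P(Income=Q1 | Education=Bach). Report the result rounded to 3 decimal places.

0.169

P(Education=Grad) = 0.113 + 0.057 + 0.070 + 0.031 = 0.271; P(Income=Q1 | Education=Grad) = 0.113/0.271 = 0.4170.
P(Education=Bach) = 0.106 + 0.077 + 0.111 + 0.134 = 0.428; P(Income=Q1 | Education=Bach) = 0.106/0.428 = 0.2477.
Difference = 0.169.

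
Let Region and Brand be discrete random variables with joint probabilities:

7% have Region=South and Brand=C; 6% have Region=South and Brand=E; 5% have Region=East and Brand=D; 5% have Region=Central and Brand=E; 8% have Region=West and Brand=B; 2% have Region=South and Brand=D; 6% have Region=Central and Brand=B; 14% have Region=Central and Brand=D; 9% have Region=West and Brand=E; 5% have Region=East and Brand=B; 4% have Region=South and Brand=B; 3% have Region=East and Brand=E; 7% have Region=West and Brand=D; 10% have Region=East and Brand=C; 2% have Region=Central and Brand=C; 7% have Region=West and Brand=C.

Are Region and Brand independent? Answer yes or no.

no

P(Region=Central) = 0.27 and P(Brand=D) = 0.28, so their product is 0.0756, but P(Region=Central, Brand=D) = 0.14. Since these differ, Region and Brand are not independent.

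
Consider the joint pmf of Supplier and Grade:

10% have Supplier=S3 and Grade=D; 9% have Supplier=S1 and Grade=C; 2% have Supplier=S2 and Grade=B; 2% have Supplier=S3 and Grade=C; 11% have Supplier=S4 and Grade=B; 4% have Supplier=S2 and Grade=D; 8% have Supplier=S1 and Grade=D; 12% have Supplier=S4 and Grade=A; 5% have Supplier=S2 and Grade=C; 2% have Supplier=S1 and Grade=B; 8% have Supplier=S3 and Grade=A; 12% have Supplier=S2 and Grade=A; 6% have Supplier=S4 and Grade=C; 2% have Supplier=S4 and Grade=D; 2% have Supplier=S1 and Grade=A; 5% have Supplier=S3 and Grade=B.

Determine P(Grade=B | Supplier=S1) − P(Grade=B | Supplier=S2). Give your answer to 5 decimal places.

P(Supplier=S1) = 0.02 + 0.02 + 0.09 + 0.08 = 0.21; P(Grade=B | Supplier=S1) = 0.02/0.21 = 0.095238.
P(Supplier=S2) = 0.12 + 0.02 + 0.05 + 0.04 = 0.23; P(Grade=B | Supplier=S2) = 0.02/0.23 = 0.086957.
Difference = 0.00828.

0.00828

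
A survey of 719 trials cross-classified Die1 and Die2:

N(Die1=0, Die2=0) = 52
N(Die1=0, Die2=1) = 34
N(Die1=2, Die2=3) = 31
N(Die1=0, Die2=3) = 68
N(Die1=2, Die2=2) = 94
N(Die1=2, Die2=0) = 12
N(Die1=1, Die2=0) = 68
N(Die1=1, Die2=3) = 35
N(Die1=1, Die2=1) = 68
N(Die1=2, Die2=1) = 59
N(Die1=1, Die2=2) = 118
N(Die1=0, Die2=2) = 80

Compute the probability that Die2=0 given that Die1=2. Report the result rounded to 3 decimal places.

Total with Die1=2: 12 + 59 + 94 + 31 = 196.
P(Die2=0 | Die1=2) = 12/196 = 0.061.

0.061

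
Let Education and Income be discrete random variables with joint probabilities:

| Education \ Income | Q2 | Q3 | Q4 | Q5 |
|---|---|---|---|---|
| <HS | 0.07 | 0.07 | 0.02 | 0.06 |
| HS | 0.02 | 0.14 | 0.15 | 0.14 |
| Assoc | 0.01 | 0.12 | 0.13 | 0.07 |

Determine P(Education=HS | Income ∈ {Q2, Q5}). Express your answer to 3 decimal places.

P(Income=Q2) = 0.07 + 0.02 + 0.01 = 0.10.
P(Income=Q5) = 0.06 + 0.14 + 0.07 = 0.27.
P(Income ∈ {Q2, Q5}) = 0.10 + 0.27 = 0.37; P(Education=HS, Income ∈ {Q2, Q5}) = 0.02 + 0.14 = 0.16.
P(Education=HS | Income ∈ {Q2, Q5}) = 0.16/0.37 = 0.432.

0.432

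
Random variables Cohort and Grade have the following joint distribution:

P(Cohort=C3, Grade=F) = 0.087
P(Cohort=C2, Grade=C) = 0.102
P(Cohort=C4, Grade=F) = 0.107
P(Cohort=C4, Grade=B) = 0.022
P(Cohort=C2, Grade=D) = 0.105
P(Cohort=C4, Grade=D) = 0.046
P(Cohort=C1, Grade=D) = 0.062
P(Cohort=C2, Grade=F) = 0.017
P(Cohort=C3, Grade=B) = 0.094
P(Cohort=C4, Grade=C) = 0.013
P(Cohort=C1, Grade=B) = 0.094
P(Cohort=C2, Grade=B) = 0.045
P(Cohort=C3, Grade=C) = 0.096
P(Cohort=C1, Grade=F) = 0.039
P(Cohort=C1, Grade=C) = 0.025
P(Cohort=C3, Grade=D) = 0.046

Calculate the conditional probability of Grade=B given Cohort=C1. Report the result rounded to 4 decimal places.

P(Cohort=C1) = 0.094 + 0.025 + 0.062 + 0.039 = 0.220.
P(Grade=B | Cohort=C1) = 0.094/0.220 = 0.4273.

0.4273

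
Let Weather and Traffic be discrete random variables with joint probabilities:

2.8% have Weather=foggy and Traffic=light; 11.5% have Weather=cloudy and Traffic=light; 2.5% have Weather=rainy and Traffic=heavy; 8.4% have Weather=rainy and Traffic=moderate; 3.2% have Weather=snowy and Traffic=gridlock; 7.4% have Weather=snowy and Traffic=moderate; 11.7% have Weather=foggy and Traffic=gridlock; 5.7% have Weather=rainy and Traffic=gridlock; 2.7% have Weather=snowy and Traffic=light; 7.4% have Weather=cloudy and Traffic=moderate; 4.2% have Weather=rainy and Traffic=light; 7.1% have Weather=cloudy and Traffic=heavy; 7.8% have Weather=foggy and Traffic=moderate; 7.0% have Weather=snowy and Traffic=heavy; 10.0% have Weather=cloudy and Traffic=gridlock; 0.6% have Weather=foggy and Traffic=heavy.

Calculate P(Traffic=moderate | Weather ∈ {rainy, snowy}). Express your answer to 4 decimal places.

0.3844

P(Weather=rainy) = 0.042 + 0.084 + 0.025 + 0.057 = 0.208.
P(Weather=snowy) = 0.027 + 0.074 + 0.070 + 0.032 = 0.203.
P(Weather ∈ {rainy, snowy}) = 0.208 + 0.203 = 0.411; P(Traffic=moderate, Weather ∈ {rainy, snowy}) = 0.084 + 0.074 = 0.158.
P(Traffic=moderate | Weather ∈ {rainy, snowy}) = 0.158/0.411 = 0.3844.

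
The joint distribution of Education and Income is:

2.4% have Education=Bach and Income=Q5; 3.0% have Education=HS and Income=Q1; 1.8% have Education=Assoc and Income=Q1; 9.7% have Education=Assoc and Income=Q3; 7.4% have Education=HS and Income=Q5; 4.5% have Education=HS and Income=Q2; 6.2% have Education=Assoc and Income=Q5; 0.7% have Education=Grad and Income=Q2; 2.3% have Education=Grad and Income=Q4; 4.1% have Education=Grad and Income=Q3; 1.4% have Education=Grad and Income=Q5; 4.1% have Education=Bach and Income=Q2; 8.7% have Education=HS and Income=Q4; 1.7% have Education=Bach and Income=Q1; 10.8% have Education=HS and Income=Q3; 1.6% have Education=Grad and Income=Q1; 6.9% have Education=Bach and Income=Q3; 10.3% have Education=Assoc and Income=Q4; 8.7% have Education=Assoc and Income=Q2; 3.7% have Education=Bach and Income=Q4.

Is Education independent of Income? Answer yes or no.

no

P(Education=Assoc) = 0.367 and P(Income=Q2) = 0.180, so their product is 0.06606, but P(Education=Assoc, Income=Q2) = 0.087. Since these differ, Education and Income are not independent.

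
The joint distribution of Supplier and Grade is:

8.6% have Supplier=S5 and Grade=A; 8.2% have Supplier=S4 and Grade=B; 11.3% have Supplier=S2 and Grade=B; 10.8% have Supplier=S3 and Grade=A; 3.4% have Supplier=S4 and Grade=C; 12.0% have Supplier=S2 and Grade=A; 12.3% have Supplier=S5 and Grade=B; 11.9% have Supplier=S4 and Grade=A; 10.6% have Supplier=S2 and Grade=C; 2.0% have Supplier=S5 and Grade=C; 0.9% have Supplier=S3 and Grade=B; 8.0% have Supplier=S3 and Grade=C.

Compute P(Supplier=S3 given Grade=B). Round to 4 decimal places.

P(Grade=B) = 0.113 + 0.009 + 0.082 + 0.123 = 0.327.
P(Supplier=S3 | Grade=B) = 0.009/0.327 = 0.0275.

0.0275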